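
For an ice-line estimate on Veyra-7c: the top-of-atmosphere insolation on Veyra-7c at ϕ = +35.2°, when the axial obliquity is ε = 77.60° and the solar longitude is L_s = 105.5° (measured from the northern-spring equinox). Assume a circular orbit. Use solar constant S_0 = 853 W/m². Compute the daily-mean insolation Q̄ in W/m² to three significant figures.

Q̄ ≈ 463 W/m²

Solar declination: sin δ = sin ε · sin L_s = sin 77.60° × sin 105.5° = 0.94115, so δ = +70.246°.
cos h₀ = −tan(+35.2°) tan(+70.246°) = -1.9643 ≤ −1 ⇒ polar day, h₀ = π.
Bracket: h₀ sin ϕ sin δ + cos ϕ cos δ sin h₀ = 3.1416×0.57643×0.94115 + 0.81714×0.33799×0.00000 = 1.704340 + 0.000000 = 1.704340.
Q̄ = (S_0/π) × [bracket] = (853/π) × 1.704340 = 462.8 W/m².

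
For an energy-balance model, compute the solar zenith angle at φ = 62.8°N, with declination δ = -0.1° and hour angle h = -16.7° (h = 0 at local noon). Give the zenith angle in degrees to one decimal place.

θ_z = 64.1°

cos θ_z = sin φ sin δ + cos φ cos δ cos h = -0.001552 + 0.437818 = 0.436266.
θ_z = arccos(0.436266) = 64.1°.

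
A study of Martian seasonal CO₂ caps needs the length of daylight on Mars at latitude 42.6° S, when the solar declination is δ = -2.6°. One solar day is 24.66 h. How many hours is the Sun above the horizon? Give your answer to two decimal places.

cos h₀ = −tan ϕ · tan δ = −tan(-42.6°) × tan(-2.600°) = -0.0418, so h₀ = 1.6126 rad = 92.39°.
Daylight = 2h₀/(2π) × 24.66 h = (1.6126/π) × 24.66 = 12.66 h.

12.66 h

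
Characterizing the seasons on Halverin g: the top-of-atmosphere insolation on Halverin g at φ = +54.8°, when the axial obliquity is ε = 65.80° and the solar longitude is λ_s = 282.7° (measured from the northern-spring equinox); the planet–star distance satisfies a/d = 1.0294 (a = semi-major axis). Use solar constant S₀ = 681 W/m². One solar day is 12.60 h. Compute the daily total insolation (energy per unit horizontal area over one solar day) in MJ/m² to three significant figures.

0.00 MJ/m²

Solar declination: sin δ = sin ε · sin λ_s = sin 65.80° × sin 282.7° = -0.88980, so δ = -62.849°.
cos H₀ = −tan(+54.8°) tan(-62.849°) = 2.7641 ≥ 1 ⇒ polar night, H₀ = 0 and Q̄ = 0.
Inverse-square distance factor (a/d)² = 1.0294² = 1.059664.
Daily total = Q̄ × 12.60 h × 3600 s/h = 0.00 MJ/m².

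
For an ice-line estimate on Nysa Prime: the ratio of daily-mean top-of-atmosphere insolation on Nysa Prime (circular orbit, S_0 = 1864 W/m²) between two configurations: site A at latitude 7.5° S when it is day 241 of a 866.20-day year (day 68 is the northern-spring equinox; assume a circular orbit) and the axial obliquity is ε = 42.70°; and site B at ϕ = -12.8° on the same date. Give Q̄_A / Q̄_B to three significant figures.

Q̄_A / Q̄_B ≈ 1.18

— Configuration A (ϕ=-7.5°):
Solar longitude: L_s = 360° × (241 − 68)/866.20 = 71.900°.
sin δ = sin 42.70° × sin 71.900° = 0.64460, so δ = +40.136°.
cos h₀ = −tan(-7.5°) tan(+40.136°) = 0.1110, h₀ = 1.4596 rad.
Bracket: h₀ sin ϕ sin δ + cos ϕ cos δ sin h₀ = 1.4596×-0.13053×0.64460 + 0.99144×0.76452×0.99382 = -0.122810 + 0.753291 = 0.630481.
Q̄ = (S_0/π) × [bracket] = (1864/π) × 0.630481 = 374.08 W/m².
— Configuration B (ϕ=-12.8°):
cos h₀ = −tan(-12.8°) tan(+40.136°) = 0.1916, h₀ = 1.3780 rad.
Bracket: h₀ sin ϕ sin δ + cos ϕ cos δ sin h₀ = 1.3780×-0.22155×0.64460 + 0.97515×0.76452×0.98148 = -0.196794 + 0.731715 = 0.534921.
Q̄ = (S_0/π) × [bracket] = (1864/π) × 0.534921 = 317.38 W/m².
Ratio Q̄_A / Q̄_B = 374.08 / 317.38 = 1.179.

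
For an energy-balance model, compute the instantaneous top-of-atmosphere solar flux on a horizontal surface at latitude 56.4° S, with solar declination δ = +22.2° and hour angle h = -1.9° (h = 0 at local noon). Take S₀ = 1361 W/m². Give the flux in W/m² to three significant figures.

cos θ_z = sin φ sin δ + cos φ cos δ cos h = -0.314712 + 0.512087 = 0.197375.
Flux = S₀ · cos θ_z = 1361 × 0.197375 = 268.6 W/m².

269 W/m²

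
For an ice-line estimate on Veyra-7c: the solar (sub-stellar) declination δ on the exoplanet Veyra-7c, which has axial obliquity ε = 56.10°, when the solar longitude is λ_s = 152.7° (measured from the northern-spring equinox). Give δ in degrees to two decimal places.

sin δ = sin ε · sin λ_s = sin 56.10° × sin 152.7° = 0.380685.
δ = arcsin(0.380685) = +22.38°.

δ = +22.38°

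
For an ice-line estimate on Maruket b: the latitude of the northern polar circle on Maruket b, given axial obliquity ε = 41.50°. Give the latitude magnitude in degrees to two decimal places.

The polar circle is the lowest latitude that experiences at least one full rotation of continuous daylight at the northern-summer solstice; it lies at |ϕ| = 90° − ε = 90° − 41.50° = 48.50°.

48.50°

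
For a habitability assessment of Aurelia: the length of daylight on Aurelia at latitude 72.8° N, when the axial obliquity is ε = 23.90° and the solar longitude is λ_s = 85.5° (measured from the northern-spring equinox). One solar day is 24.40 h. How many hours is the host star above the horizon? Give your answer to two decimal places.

24.40 h

Solar declination: sin δ = sin ε · sin λ_s = sin 23.90° × sin 85.5° = 0.40389, so δ = +23.822°.
Sunrise equation: cos H₀ = −tan φ · tan δ = -1.4263 ≤ −1, so the host star never sets (polar day) and H₀ = π.
Daylight = 2H₀/(2π) × 24.40 h = (3.1416/π) × 24.40 = 24.40 h.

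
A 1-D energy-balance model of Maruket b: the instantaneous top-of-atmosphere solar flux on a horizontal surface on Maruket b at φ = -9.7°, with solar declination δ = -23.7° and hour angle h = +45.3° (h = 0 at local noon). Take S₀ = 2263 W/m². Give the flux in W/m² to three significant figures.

1.59e+03 W/m²

cos θ_z = sin φ sin δ + cos φ cos δ cos h = 0.067724 + 0.634864 = 0.702588.
Flux = S₀ · cos θ_z = 2263 × 0.702588 = 1590 W/m².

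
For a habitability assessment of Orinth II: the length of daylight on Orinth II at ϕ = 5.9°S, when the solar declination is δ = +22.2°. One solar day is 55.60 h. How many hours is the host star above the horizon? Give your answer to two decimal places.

cos h₀ = −tan ϕ · tan δ = −tan(-5.9°) × tan(+22.200°) = 0.0422, so h₀ = 1.5286 rad = 87.58°.
Daylight = 2h₀/(2π) × 55.60 h = (1.5286/π) × 55.60 = 27.05 h.

27.05 h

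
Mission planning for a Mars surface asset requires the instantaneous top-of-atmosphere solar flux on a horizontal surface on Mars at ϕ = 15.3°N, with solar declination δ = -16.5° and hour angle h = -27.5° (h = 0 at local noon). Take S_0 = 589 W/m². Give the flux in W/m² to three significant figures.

cos θ_z = sin ϕ sin δ + cos ϕ cos δ cos h = -0.074944 + 0.820340 = 0.745396.
Flux = S_0 · cos θ_z = 589 × 0.745396 = 439.0 W/m².

439 W/m²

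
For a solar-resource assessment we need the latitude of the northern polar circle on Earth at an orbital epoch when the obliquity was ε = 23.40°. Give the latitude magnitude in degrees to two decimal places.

66.60°

The polar circle is the lowest latitude that experiences at least one full rotation of continuous daylight at the northern-summer solstice; it lies at |φ| = 90° − ε = 90° − 23.40° = 66.60°.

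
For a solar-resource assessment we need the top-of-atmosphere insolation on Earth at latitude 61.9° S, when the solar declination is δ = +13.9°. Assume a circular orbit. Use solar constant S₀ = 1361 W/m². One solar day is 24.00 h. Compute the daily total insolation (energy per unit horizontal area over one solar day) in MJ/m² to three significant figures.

6.53 MJ/m²

cos H₀ = −tan(-61.9°) tan(+13.900°) = 0.4635, H₀ = 1.0889 rad.
Bracket: H₀ sin φ sin δ + cos φ cos δ sin H₀ = 1.0889×-0.88213×0.24023 + 0.47101×0.97072×0.88611 = -0.230753 + 0.405146 = 0.174393.
Q̄ = (S₀/π) × [bracket] = (1361/π) × 0.174393 = 75.550 W/m².
Daily total = Q̄ × 24.00 h × 3600 s/h = 75.550 × 24.00 × 3600 / 10⁶ = 6.528 MJ/m².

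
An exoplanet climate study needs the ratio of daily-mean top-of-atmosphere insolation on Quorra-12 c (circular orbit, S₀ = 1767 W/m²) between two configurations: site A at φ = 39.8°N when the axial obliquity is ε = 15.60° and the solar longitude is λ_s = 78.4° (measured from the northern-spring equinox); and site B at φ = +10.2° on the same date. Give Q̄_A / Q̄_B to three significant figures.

Q̄_A / Q̄_B ≈ 1.00

— Configuration A (φ=+39.8°):
Solar declination: sin δ = sin ε · sin λ_s = sin 15.60° × sin 78.4° = 0.26343, so δ = +15.274°.
cos H₀ = −tan(+39.8°) tan(+15.274°) = -0.2275, H₀ = 1.8003 rad.
Bracket: H₀ sin φ sin δ + cos φ cos δ sin H₀ = 1.8003×0.64011×0.26343 + 0.76828×0.96468×0.97377 = 0.303574 + 0.721704 = 1.025278.
Q̄ = (S₀/π) × [bracket] = (1767/π) × 1.025278 = 576.67 W/m².
— Configuration B (φ=+10.2°):
cos H₀ = −tan(+10.2°) tan(+15.274°) = -0.0491, H₀ = 1.6199 rad.
Bracket: H₀ sin φ sin δ + cos φ cos δ sin H₀ = 1.6199×0.17708×0.26343 + 0.98420×0.96468×0.99879 = 0.075565 + 0.948289 = 1.023854.
Q̄ = (S₀/π) × [bracket] = (1767/π) × 1.023854 = 575.87 W/m².
Ratio Q̄_A / Q̄_B = 576.67 / 575.87 = 1.001.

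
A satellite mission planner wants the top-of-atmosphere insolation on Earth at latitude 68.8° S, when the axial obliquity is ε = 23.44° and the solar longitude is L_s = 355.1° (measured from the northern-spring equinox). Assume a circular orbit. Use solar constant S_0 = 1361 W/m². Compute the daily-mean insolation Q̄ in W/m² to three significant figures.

Solar declination: sin δ = sin ε · sin L_s = sin 23.44° × sin 355.1° = -0.03398, so δ = -1.947°.
cos h₀ = −tan(-68.8°) tan(-1.947°) = -0.0877, h₀ = 1.6586 rad.
Bracket: h₀ sin ϕ sin δ + cos ϕ cos δ sin h₀ = 1.6586×-0.93232×-0.03398 + 0.36162×0.99942×0.99615 = 0.052545 + 0.360019 = 0.412564.
Q̄ = (S_0/π) × [bracket] = (1361/π) × 0.412564 = 178.7 W/m².

Q̄ ≈ 179 W/m²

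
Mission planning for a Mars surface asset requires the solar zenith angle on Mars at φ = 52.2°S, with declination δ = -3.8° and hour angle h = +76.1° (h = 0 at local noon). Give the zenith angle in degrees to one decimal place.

θ_z = 78.5°

cos θ_z = sin φ sin δ + cos φ cos δ cos h = 0.052367 + 0.146914 = 0.199281.
θ_z = arccos(0.199281) = 78.5°.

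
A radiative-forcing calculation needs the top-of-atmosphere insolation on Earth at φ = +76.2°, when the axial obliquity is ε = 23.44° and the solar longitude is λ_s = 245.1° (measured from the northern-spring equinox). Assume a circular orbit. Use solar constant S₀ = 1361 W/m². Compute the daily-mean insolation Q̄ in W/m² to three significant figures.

Q̄ ≈ 0.00 W/m²

Solar declination: sin δ = sin ε · sin λ_s = sin 23.44° × sin 245.1° = -0.36081, so δ = -21.150°.
cos H₀ = −tan(+76.2°) tan(-21.150°) = 1.5751 ≥ 1 ⇒ polar night, H₀ = 0 and Q̄ = 0.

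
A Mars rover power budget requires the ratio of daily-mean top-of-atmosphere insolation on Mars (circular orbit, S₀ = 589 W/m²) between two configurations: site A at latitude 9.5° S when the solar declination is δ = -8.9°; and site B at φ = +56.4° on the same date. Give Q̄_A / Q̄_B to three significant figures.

— Configuration A (φ=-9.5°):
cos H₀ = −tan(-9.5°) tan(-8.900°) = -0.0262, H₀ = 1.5970 rad.
Bracket: H₀ sin φ sin δ + cos φ cos δ sin H₀ = 1.5970×-0.16505×-0.15471 + 0.98629×0.98796×0.99966 = 0.040779 + 0.974084 = 1.014863.
Q̄ = (S₀/π) × [bracket] = (589/π) × 1.014863 = 190.27 W/m².
— Configuration B (φ=+56.4°):
cos H₀ = −tan(+56.4°) tan(-8.900°) = 0.2357, H₀ = 1.3329 rad.
Bracket: H₀ sin φ sin δ + cos φ cos δ sin H₀ = 1.3329×0.83292×-0.15471 + 0.55339×0.98796×0.97183 = -0.171759 + 0.531326 = 0.359567.
Q̄ = (S₀/π) × [bracket] = (589/π) × 0.359567 = 67.413 W/m².
Ratio Q̄_A / Q̄_B = 190.27 / 67.413 = 2.822.

Q̄_A / Q̄_B ≈ 2.82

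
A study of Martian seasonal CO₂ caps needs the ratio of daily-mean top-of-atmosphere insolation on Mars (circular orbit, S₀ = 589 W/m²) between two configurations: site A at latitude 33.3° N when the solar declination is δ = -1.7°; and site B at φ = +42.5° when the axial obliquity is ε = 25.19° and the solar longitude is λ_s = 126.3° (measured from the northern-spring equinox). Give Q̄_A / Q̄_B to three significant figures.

— Configuration A (φ=+33.3°):
cos H₀ = −tan(+33.3°) tan(-1.700°) = 0.0195, H₀ = 1.5513 rad.
Bracket: H₀ sin φ sin δ + cos φ cos δ sin H₀ = 1.5513×0.54902×-0.02967 + 0.83581×0.99956×0.99981 = -0.025270 + 0.835284 = 0.810014.
Q̄ = (S₀/π) × [bracket] = (589/π) × 0.810014 = 151.87 W/m².
— Configuration B (φ=+42.5°):
Solar declination: sin δ = sin ε · sin λ_s = sin 25.19° × sin 126.3° = 0.34302, so δ = +20.061°.
cos H₀ = −tan(+42.5°) tan(+20.061°) = -0.3346, H₀ = 1.9120 rad.
Bracket: H₀ sin φ sin δ + cos φ cos δ sin H₀ = 1.9120×0.67559×0.34302 + 0.73728×0.93933×0.94235 = 0.443089 + 0.652624 = 1.095713.
Q̄ = (S₀/π) × [bracket] = (589/π) × 1.095713 = 205.43 W/m².
Ratio Q̄_A / Q̄_B = 151.87 / 205.43 = 0.7393.

Q̄_A / Q̄_B ≈ 0.739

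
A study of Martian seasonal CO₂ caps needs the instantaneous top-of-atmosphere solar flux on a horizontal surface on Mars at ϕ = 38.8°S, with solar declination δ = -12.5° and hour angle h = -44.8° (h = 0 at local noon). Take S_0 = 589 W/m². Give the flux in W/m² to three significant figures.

398 W/m²

cos θ_z = sin ϕ sin δ + cos ϕ cos δ cos h = 0.135622 + 0.539887 = 0.675509.
Flux = S_0 · cos θ_z = 589 × 0.675509 = 397.9 W/m².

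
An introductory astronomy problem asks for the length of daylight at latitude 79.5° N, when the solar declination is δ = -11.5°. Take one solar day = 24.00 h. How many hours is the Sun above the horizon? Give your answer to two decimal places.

0.00 h

cos h₀ = −tan ϕ · tan δ = 1.0977 ≥ 1, so the Sun never rises (polar night) and h₀ = 0.
Daylight = 2h₀/(2π) × 24.00 h = (0.0000/π) × 24.00 = 0.00 h.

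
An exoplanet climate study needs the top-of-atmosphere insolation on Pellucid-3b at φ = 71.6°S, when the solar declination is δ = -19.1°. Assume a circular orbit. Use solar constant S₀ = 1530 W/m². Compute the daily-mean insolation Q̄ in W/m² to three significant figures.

cos H₀ = −tan(-71.6°) tan(-19.100°) = -1.0410 ≤ −1 ⇒ polar day, H₀ = π.
Bracket: H₀ sin φ sin δ + cos φ cos δ sin H₀ = 3.1416×-0.94888×-0.32722 + 0.31565×0.94495×0.00000 = 0.975443 + 0.000000 = 0.975443.
Q̄ = (S₀/π) × [bracket] = (1530/π) × 0.975443 = 475.1 W/m².

Q̄ ≈ 475 W/m²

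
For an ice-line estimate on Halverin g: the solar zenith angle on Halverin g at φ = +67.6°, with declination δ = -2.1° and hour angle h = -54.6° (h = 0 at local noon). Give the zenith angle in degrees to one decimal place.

cos θ_z = sin φ sin δ + cos φ cos δ cos h = -0.033879 + 0.220599 = 0.186720.
θ_z = arccos(0.186720) = 79.2°.

θ_z = 79.2°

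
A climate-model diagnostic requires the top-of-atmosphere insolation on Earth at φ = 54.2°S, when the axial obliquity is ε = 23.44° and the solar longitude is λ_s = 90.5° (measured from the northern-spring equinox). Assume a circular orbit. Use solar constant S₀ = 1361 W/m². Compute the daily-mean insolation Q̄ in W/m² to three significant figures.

Solar declination: sin δ = sin ε · sin λ_s = sin 23.44° × sin 90.5° = 0.39777, so δ = +23.439°.
cos H₀ = −tan(-54.2°) tan(+23.439°) = 0.6011, H₀ = 0.9259 rad.
Bracket: H₀ sin φ sin δ + cos φ cos δ sin H₀ = 0.9259×-0.81106×0.39777 + 0.58496×0.91748×0.79915 = -0.298710 + 0.428895 = 0.130185.
Q̄ = (S₀/π) × [bracket] = (1361/π) × 0.130185 = 56.40 W/m².

Q̄ ≈ 56.4 W/m²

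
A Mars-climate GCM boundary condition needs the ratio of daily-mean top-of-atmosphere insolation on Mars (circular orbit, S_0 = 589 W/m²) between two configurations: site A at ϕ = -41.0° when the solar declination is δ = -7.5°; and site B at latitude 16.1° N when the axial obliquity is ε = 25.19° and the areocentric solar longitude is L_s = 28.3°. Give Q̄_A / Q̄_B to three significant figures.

— Configuration A (ϕ=-41.0°):
cos h₀ = −tan(-41.0°) tan(-7.500°) = -0.1144, h₀ = 1.6855 rad.
Bracket: h₀ sin ϕ sin δ + cos ϕ cos δ sin h₀ = 1.6855×-0.65606×-0.13053 + 0.75471×0.99144×0.99343 = 0.144339 + 0.743334 = 0.887673.
Q̄ = (S_0/π) × [bracket] = (589/π) × 0.887673 = 166.42 W/m².
— Configuration B (ϕ=+16.1°):
sin δ = sin 25.19° × sin 28.3° = 0.20178, so δ = +11.641°.
cos h₀ = −tan(+16.1°) tan(+11.641°) = -0.0595, h₀ = 1.6303 rad.
Bracket: h₀ sin ϕ sin δ + cos ϕ cos δ sin h₀ = 1.6303×0.27731×0.20178 + 0.96078×0.97943×0.99823 = 0.091224 + 0.939351 = 1.030575.
Q̄ = (S_0/π) × [bracket] = (589/π) × 1.030575 = 193.22 W/m².
Ratio Q̄_A / Q̄_B = 166.42 / 193.22 = 0.8613.

Q̄_A / Q̄_B ≈ 0.861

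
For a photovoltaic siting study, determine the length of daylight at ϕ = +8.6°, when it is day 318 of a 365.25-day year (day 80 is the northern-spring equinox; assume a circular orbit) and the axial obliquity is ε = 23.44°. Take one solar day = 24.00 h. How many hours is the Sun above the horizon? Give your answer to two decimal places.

Solar longitude: L_s = 360° × (318 − 80)/365.25 = 234.579°.
sin δ = sin 23.44° × sin 234.579° = -0.32416, so δ = -18.915°.
cos h₀ = −tan ϕ · tan δ = −tan(+8.6°) × tan(-18.915°) = 0.0518, so h₀ = 1.5189 rad = 87.03°.
Daylight = 2h₀/(2π) × 24.00 h = (1.5189/π) × 24.00 = 11.60 h.

11.60 h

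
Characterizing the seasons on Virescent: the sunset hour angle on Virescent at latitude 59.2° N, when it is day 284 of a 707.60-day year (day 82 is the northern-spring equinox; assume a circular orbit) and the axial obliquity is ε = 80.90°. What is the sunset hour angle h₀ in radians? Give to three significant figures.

h₀ = 3.14 rad

Solar longitude: L_s = 360° × (284 − 82)/707.60 = 102.770°.
sin δ = sin 80.90° × sin 102.770° = 0.96299, so δ = +74.363°.
Sunrise equation: cos h₀ = −tan ϕ · tan δ = -5.9934 ≤ −1, so the host star never sets (polar day) and h₀ = π.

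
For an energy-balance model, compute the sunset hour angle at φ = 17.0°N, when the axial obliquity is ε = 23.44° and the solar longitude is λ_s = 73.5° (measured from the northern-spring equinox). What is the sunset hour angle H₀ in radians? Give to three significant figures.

H₀ = 1.70 rad

Solar declination: sin δ = sin ε · sin λ_s = sin 23.44° × sin 73.5° = 0.38141, so δ = +22.421°.
cos H₀ = −tan φ · tan δ = −tan(+17.0°) × tan(+22.421°) = -0.1261, so H₀ = 1.6973 rad = 97.25°.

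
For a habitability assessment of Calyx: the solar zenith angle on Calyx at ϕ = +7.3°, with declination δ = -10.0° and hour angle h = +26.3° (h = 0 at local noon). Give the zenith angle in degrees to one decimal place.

cos θ_z = sin ϕ sin δ + cos ϕ cos δ cos h = -0.022065 + 0.875711 = 0.853646.
θ_z = arccos(0.853646) = 31.4°.

θ_z = 31.4°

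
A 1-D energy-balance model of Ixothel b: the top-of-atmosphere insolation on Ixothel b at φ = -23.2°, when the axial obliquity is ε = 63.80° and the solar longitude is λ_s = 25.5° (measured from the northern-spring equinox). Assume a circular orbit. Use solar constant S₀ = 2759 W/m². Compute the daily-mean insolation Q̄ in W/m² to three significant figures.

Q̄ ≈ 547 W/m²

Solar declination: sin δ = sin ε · sin λ_s = sin 63.80° × sin 25.5° = 0.38628, so δ = +22.723°.
cos H₀ = −tan(-23.2°) tan(+22.723°) = 0.1795, H₀ = 1.3903 rad.
Bracket: H₀ sin φ sin δ + cos φ cos δ sin H₀ = 1.3903×-0.39394×0.38628 + 0.91914×0.92238×0.98376 = -0.211564 + 0.834028 = 0.622464.
Q̄ = (S₀/π) × [bracket] = (2759/π) × 0.622464 = 546.7 W/m².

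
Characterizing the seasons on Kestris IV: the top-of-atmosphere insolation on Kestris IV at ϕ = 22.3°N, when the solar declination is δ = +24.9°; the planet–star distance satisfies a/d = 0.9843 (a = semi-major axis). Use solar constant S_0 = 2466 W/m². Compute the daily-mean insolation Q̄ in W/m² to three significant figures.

cos h₀ = −tan(+22.3°) tan(+24.900°) = -0.1904, h₀ = 1.7623 rad.
Bracket: h₀ sin ϕ sin δ + cos ϕ cos δ sin h₀ = 1.7623×0.37946×0.42104 + 0.92521×0.90704×0.98171 = 0.281559 + 0.823853 = 1.105412.
Inverse-square distance factor (a/d)² = 0.9843² = 0.968846.
Q̄ = (S_0/π) × 0.968846 × [bracket] = (2466/π) × 0.968846 × 1.105412 = 840.7 W/m².

Q̄ ≈ 841 W/m²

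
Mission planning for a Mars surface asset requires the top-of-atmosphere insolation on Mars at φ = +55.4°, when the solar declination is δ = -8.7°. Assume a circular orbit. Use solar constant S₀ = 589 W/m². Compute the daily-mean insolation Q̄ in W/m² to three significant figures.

cos H₀ = −tan(+55.4°) tan(-8.700°) = 0.2218, H₀ = 1.3471 rad.
Bracket: H₀ sin φ sin δ + cos φ cos δ sin H₀ = 1.3471×0.82314×-0.15126 + 0.56784×0.98849×0.97509 = -0.167725 + 0.547322 = 0.379597.
Q̄ = (S₀/π) × [bracket] = (589/π) × 0.379597 = 71.17 W/m².

Q̄ ≈ 71.2 W/m²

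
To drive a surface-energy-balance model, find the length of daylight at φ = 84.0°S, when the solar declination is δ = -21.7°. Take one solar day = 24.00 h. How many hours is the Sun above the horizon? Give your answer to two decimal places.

24.00 h

Sunrise equation: cos H₀ = −tan φ · tan δ = -3.7862 ≤ −1, so the Sun never sets (polar day) and H₀ = π.
Daylight = 2H₀/(2π) × 24.00 h = (3.1416/π) × 24.00 = 24.00 h.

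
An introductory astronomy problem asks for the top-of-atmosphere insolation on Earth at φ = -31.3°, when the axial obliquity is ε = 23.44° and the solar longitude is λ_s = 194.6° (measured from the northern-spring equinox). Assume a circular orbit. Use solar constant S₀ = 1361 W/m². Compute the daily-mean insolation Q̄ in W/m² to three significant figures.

Solar declination: sin δ = sin ε · sin λ_s = sin 23.44° × sin 194.6° = -0.10027, so δ = -5.755°.
cos H₀ = −tan(-31.3°) tan(-5.755°) = -0.0613, H₀ = 1.6321 rad.
Bracket: H₀ sin φ sin δ + cos φ cos δ sin H₀ = 1.6321×-0.51952×-0.10027 + 0.85446×0.99496×0.99812 = 0.085020 + 0.848555 = 0.933575.
Q̄ = (S₀/π) × [bracket] = (1361/π) × 0.933575 = 404.4 W/m².

Q̄ ≈ 404 W/m²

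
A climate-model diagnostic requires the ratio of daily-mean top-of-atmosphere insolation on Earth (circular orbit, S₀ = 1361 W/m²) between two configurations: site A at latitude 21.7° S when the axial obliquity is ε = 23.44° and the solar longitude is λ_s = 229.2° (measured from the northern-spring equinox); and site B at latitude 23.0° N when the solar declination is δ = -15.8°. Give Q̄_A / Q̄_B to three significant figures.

— Configuration A (φ=-21.7°):
Solar declination: sin δ = sin ε · sin λ_s = sin 23.44° × sin 229.2° = -0.30112, so δ = -17.525°.
cos H₀ = −tan(-21.7°) tan(-17.525°) = -0.1257, H₀ = 1.6968 rad.
Bracket: H₀ sin φ sin δ + cos φ cos δ sin H₀ = 1.6968×-0.36975×-0.30112 + 0.92913×0.95359×0.99207 = 0.188920 + 0.878983 = 1.067903.
Q̄ = (S₀/π) × [bracket] = (1361/π) × 1.067903 = 462.64 W/m².
— Configuration B (φ=+23.0°):
cos H₀ = −tan(+23.0°) tan(-15.800°) = 0.1201, H₀ = 1.4504 rad.
Bracket: H₀ sin φ sin δ + cos φ cos δ sin H₀ = 1.4504×0.39073×-0.27228 + 0.92050×0.96222×0.99276 = -0.154305 + 0.879311 = 0.725006.
Q̄ = (S₀/π) × [bracket] = (1361/π) × 0.725006 = 314.09 W/m².
Ratio Q̄_A / Q̄_B = 462.64 / 314.09 = 1.473.

Q̄_A / Q̄_B ≈ 1.47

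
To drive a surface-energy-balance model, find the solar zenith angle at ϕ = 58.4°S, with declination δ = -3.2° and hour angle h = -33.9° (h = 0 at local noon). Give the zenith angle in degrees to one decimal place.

cos θ_z = sin ϕ sin δ + cos ϕ cos δ cos h = 0.047545 + 0.434237 = 0.481782.
θ_z = arccos(0.481782) = 61.2°.

θ_z = 61.2°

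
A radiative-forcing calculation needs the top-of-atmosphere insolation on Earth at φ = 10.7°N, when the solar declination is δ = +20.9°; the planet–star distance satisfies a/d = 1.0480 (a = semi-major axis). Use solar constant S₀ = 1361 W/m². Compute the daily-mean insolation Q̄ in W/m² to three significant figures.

Q̄ ≈ 487 W/m²

cos H₀ = −tan(+10.7°) tan(+20.900°) = -0.0722, H₀ = 1.6430 rad.
Bracket: H₀ sin φ sin δ + cos φ cos δ sin H₀ = 1.6430×0.18567×0.35674 + 0.98261×0.93420×0.99739 = 0.108826 + 0.915558 = 1.024384.
Inverse-square distance factor (a/d)² = 1.0480² = 1.098304.
Q̄ = (S₀/π) × 1.098304 × [bracket] = (1361/π) × 1.098304 × 1.024384 = 487.4 W/m².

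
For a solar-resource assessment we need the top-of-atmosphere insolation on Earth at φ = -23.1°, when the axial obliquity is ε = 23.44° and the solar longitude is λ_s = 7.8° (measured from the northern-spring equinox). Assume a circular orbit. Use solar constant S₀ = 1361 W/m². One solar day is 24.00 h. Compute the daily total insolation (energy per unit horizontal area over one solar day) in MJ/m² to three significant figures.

33.1 MJ/m²

Solar declination: sin δ = sin ε · sin λ_s = sin 23.44° × sin 7.8° = 0.05399, so δ = +3.095°.
cos H₀ = −tan(-23.1°) tan(+3.095°) = 0.0231, H₀ = 1.5477 rad.
Bracket: H₀ sin φ sin δ + cos φ cos δ sin H₀ = 1.5477×-0.39234×0.05399 + 0.91982×0.99854×0.99973 = -0.032784 + 0.918229 = 0.885445.
Q̄ = (S₀/π) × [bracket] = (1361/π) × 0.885445 = 383.59 W/m².
Daily total = Q̄ × 24.00 h × 3600 s/h = 383.59 × 24.00 × 3600 / 10⁶ = 33.14 MJ/m².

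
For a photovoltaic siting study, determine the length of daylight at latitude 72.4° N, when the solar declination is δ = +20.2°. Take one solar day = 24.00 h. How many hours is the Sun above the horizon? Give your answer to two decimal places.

Sunrise equation: cos H₀ = −tan φ · tan δ = -1.1599 ≤ −1, so the Sun never sets (polar day) and H₀ = π.
Daylight = 2H₀/(2π) × 24.00 h = (3.1416/π) × 24.00 = 24.00 h.

24.00 h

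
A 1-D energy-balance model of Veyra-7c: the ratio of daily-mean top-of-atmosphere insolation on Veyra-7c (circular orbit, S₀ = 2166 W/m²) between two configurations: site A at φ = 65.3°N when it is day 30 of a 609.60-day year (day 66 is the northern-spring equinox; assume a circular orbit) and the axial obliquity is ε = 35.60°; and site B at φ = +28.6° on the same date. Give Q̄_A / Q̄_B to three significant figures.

Q̄_A / Q̄_B ≈ 0.217

— Configuration A (φ=+65.3°):
Solar longitude: λ_s = 360° × (30 − 66)/609.60 = -21.260°, i.e. -21.260° + 360° = 338.740°.
sin δ = sin 35.60° × sin 338.740° = -0.21108, so δ = -12.185°.
cos H₀ = −tan(+65.3°) tan(-12.185°) = 0.4695, H₀ = 1.0821 rad.
Bracket: H₀ sin φ sin δ + cos φ cos δ sin H₀ = 1.0821×0.90851×-0.21108 + 0.41787×0.97747×0.88294 = -0.207512 + 0.360642 = 0.153130.
Q̄ = (S₀/π) × [bracket] = (2166/π) × 0.153130 = 105.58 W/m².
— Configuration B (φ=+28.6°):
cos H₀ = −tan(+28.6°) tan(-12.185°) = 0.1177, H₀ = 1.4528 rad.
Bracket: H₀ sin φ sin δ + cos φ cos δ sin H₀ = 1.4528×0.47869×-0.21108 + 0.87798×0.97747×0.99305 = -0.146794 + 0.852235 = 0.705441.
Q̄ = (S₀/π) × [bracket] = (2166/π) × 0.705441 = 486.37 W/m².
Ratio Q̄_A / Q̄_B = 105.58 / 486.37 = 0.2171.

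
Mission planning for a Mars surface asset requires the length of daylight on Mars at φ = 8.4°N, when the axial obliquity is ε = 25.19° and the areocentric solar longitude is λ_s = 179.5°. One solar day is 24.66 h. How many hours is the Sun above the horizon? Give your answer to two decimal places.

12.33 h

sin δ = sin 25.19° × sin 179.5° = 0.00371, so δ = +0.213°.
cos H₀ = −tan φ · tan δ = −tan(+8.4°) × tan(+0.213°) = -0.0005, so H₀ = 1.5713 rad = 90.03°.
Daylight = 2H₀/(2π) × 24.66 h = (1.5713/π) × 24.66 = 12.33 h.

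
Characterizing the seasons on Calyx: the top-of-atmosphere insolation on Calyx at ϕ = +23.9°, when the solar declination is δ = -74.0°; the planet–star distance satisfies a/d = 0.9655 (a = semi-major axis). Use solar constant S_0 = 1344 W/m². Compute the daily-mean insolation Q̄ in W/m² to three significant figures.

Q̄ ≈ 0.00 W/m²

cos h₀ = −tan(+23.9°) tan(-74.000°) = 1.5454 ≥ 1 ⇒ polar night, h₀ = 0 and Q̄ = 0.
Inverse-square distance factor (a/d)² = 0.9655² = 0.932190.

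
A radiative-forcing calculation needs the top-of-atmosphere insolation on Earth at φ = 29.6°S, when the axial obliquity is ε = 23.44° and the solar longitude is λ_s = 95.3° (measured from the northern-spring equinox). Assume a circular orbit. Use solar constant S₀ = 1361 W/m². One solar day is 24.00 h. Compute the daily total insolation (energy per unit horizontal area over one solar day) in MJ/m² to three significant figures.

19.3 MJ/m²

Solar declination: sin δ = sin ε · sin λ_s = sin 23.44° × sin 95.3° = 0.39609, so δ = +23.334°.
cos H₀ = −tan(-29.6°) tan(+23.334°) = 0.2451, H₀ = 1.3232 rad.
Bracket: H₀ sin φ sin δ + cos φ cos δ sin H₀ = 1.3232×-0.49394×0.39609 + 0.86949×0.91821×0.96951 = -0.258877 + 0.774032 = 0.515155.
Q̄ = (S₀/π) × [bracket] = (1361/π) × 0.515155 = 223.18 W/m².
Daily total = Q̄ × 24.00 h × 3600 s/h = 223.18 × 24.00 × 3600 / 10⁶ = 19.28 MJ/m².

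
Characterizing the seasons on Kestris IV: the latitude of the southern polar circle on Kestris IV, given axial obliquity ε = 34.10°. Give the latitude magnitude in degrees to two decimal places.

55.90°

The polar circle is the lowest latitude that experiences at least one full rotation of continuous darkness at the northern-summer solstice; it lies at |ϕ| = 90° − ε = 90° − 34.10° = 55.90°.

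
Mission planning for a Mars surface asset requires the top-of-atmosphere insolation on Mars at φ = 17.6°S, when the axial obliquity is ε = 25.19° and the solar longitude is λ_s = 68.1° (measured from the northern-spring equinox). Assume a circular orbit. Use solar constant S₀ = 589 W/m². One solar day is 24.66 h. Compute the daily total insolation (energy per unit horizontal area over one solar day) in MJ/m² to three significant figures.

11.6 MJ/m²

Solar declination: sin δ = sin ε · sin λ_s = sin 25.19° × sin 68.1° = 0.39491, so δ = +23.260°.
cos H₀ = −tan(-17.6°) tan(+23.260°) = 0.1364, H₀ = 1.4340 rad.
Bracket: H₀ sin φ sin δ + cos φ cos δ sin H₀ = 1.4340×-0.30237×0.39491 + 0.95319×0.91872×0.99066 = -0.171232 + 0.867536 = 0.696304.
Q̄ = (S₀/π) × [bracket] = (589/π) × 0.696304 = 130.55 W/m².
Daily total = Q̄ × 24.66 h × 3600 s/h = 130.55 × 24.66 × 3600 / 10⁶ = 11.59 MJ/m².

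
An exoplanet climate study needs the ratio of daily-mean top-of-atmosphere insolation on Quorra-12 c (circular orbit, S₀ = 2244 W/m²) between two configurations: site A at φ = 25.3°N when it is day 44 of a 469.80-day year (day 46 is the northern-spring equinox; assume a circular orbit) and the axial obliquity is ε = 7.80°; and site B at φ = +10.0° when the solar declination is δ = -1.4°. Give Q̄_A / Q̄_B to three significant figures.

— Configuration A (φ=+25.3°):
Solar longitude: λ_s = 360° × (44 − 46)/469.80 = -1.533°, i.e. -1.533° + 360° = 358.467°.
sin δ = sin 7.80° × sin 358.467° = -0.00363, so δ = -0.208°.
cos H₀ = −tan(+25.3°) tan(-0.208°) = 0.0017, H₀ = 1.5691 rad.
Bracket: H₀ sin φ sin δ + cos φ cos δ sin H₀ = 1.5691×0.42736×-0.00363 + 0.90408×0.99999×1.00000 = -0.002434 + 0.904071 = 0.901637.
Q̄ = (S₀/π) × [bracket] = (2244/π) × 0.901637 = 644.03 W/m².
— Configuration B (φ=+10.0°):
cos H₀ = −tan(+10.0°) tan(-1.400°) = 0.0043, H₀ = 1.5665 rad.
Bracket: H₀ sin φ sin δ + cos φ cos δ sin H₀ = 1.5665×0.17365×-0.02443 + 0.98481×0.99970×0.99999 = -0.006646 + 0.984505 = 0.977859.
Q̄ = (S₀/π) × [bracket] = (2244/π) × 0.977859 = 698.47 W/m².
Ratio Q̄_A / Q̄_B = 644.03 / 698.47 = 0.9221.

Q̄_A / Q̄_B ≈ 0.922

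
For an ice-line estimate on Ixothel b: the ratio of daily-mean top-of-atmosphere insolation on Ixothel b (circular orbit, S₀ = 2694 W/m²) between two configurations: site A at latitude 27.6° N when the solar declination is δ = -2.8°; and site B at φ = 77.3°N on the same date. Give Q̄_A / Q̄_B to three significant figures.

— Configuration A (φ=+27.6°):
cos H₀ = −tan(+27.6°) tan(-2.800°) = 0.0256, H₀ = 1.5452 rad.
Bracket: H₀ sin φ sin δ + cos φ cos δ sin H₀ = 1.5452×0.46330×-0.04885 + 0.88620×0.99881×0.99967 = -0.034971 + 0.884853 = 0.849882.
Q̄ = (S₀/π) × [bracket] = (2694/π) × 0.849882 = 728.80 W/m².
— Configuration B (φ=+77.3°):
cos H₀ = −tan(+77.3°) tan(-2.800°) = 0.2170, H₀ = 1.3520 rad.
Bracket: H₀ sin φ sin δ + cos φ cos δ sin H₀ = 1.3520×0.97553×-0.04885 + 0.21985×0.99881×0.97617 = -0.064429 + 0.214356 = 0.149927.
Q̄ = (S₀/π) × [bracket] = (2694/π) × 0.149927 = 128.57 W/m².
Ratio Q̄_A / Q̄_B = 728.80 / 128.57 = 5.669.

Q̄_A / Q̄_B ≈ 5.67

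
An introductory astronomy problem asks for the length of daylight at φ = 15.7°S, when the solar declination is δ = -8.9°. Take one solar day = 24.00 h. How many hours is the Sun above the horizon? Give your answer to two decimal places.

cos H₀ = −tan φ · tan δ = −tan(-15.7°) × tan(-8.900°) = -0.0440, so H₀ = 1.6148 rad = 92.52°.
Daylight = 2H₀/(2π) × 24.00 h = (1.6148/π) × 24.00 = 12.34 h.

12.34 h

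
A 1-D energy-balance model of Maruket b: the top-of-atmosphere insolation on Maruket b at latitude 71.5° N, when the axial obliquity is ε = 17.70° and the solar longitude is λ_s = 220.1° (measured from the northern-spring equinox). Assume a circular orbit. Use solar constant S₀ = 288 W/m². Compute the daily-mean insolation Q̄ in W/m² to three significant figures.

Solar declination: sin δ = sin ε · sin λ_s = sin 17.70° × sin 220.1° = -0.19583, so δ = -11.293°.
cos H₀ = −tan(+71.5°) tan(-11.293°) = 0.5968, H₀ = 0.9312 rad.
Bracket: H₀ sin φ sin δ + cos φ cos δ sin H₀ = 0.9312×0.94832×-0.19583 + 0.31730×0.98064×0.80236 = -0.172933 + 0.249660 = 0.076727.
Q̄ = (S₀/π) × [bracket] = (288/π) × 0.076727 = 7.034 W/m².

Q̄ ≈ 7.03 W/m²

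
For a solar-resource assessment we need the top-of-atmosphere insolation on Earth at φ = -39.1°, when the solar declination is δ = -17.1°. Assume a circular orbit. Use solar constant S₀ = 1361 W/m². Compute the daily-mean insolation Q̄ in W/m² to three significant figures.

Q̄ ≈ 458 W/m²

cos H₀ = −tan(-39.1°) tan(-17.100°) = -0.2500, H₀ = 1.8235 rad.
Bracket: H₀ sin φ sin δ + cos φ cos δ sin H₀ = 1.8235×-0.63068×-0.29404 + 0.77605×0.95579×0.96824 = 0.338159 + 0.718183 = 1.056342.
Q̄ = (S₀/π) × [bracket] = (1361/π) × 1.056342 = 457.6 W/m².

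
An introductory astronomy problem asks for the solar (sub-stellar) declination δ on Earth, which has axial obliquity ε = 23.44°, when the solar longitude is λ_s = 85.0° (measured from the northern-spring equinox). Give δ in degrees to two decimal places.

δ = +23.35°

sin δ = sin ε · sin λ_s = sin 23.44° × sin 85.0° = 0.396275.
δ = arcsin(0.396275) = +23.35°.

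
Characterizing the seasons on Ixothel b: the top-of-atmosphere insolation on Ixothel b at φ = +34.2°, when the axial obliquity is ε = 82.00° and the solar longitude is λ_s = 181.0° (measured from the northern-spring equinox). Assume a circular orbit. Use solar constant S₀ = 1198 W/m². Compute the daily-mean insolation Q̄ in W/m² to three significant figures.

Q̄ ≈ 310 W/m²

Solar declination: sin δ = sin ε · sin λ_s = sin 82.00° × sin 181.0° = -0.01728, so δ = -0.990°.
cos H₀ = −tan(+34.2°) tan(-0.990°) = 0.0117, H₀ = 1.5590 rad.
Bracket: H₀ sin φ sin δ + cos φ cos δ sin H₀ = 1.5590×0.56208×-0.01728 + 0.82708×0.99985×0.99993 = -0.015142 + 0.826898 = 0.811756.
Q̄ = (S₀/π) × [bracket] = (1198/π) × 0.811756 = 309.6 W/m².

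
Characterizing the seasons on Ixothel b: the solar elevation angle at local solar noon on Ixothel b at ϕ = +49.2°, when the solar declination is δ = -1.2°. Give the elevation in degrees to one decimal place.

At local noon the hour angle is zero, so the zenith angle equals |ϕ − δ| = |+49.2° − (-1.200°)| = 50.400°.
Elevation = 90° − 50.400° = 39.6°.

39.6°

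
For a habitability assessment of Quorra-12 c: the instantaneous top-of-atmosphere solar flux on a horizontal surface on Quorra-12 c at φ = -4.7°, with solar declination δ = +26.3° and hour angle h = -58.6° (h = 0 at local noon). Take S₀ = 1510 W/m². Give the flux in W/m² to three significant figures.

cos θ_z = sin φ sin δ + cos φ cos δ cos h = -0.036305 + 0.465507 = 0.429202.
Flux = S₀ · cos θ_z = 1510 × 0.429202 = 648.1 W/m².

648 W/m²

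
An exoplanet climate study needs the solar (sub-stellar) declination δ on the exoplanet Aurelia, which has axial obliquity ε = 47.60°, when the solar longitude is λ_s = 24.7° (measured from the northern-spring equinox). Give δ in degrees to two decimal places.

sin δ = sin ε · sin λ_s = sin 47.60° × sin 24.7° = 0.308576.
δ = arcsin(0.308576) = +17.97°.

δ = +17.97°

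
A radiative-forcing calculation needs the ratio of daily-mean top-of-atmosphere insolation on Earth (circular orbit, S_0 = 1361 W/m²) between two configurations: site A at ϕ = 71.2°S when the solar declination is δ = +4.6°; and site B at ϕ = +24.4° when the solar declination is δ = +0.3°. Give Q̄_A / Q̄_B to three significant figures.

Q̄_A / Q̄_B ≈ 0.231

— Configuration A (ϕ=-71.2°):
cos h₀ = −tan(-71.2°) tan(+4.600°) = 0.2363, h₀ = 1.3322 rad.
Bracket: h₀ sin ϕ sin δ + cos ϕ cos δ sin h₀ = 1.3322×-0.94665×0.08020 + 0.32227×0.99678×0.97167 = -0.101142 + 0.312132 = 0.210990.
Q̄ = (S_0/π) × [bracket] = (1361/π) × 0.210990 = 91.405 W/m².
— Configuration B (ϕ=+24.4°):
cos h₀ = −tan(+24.4°) tan(+0.300°) = -0.0024, h₀ = 1.5732 rad.
Bracket: h₀ sin ϕ sin δ + cos ϕ cos δ sin h₀ = 1.5732×0.41310×0.00524 + 0.91068×0.99999×1.00000 = 0.003405 + 0.910671 = 0.914076.
Q̄ = (S_0/π) × [bracket] = (1361/π) × 0.914076 = 396.00 W/m².
Ratio Q̄_A / Q̄_B = 91.405 / 396.00 = 0.2308.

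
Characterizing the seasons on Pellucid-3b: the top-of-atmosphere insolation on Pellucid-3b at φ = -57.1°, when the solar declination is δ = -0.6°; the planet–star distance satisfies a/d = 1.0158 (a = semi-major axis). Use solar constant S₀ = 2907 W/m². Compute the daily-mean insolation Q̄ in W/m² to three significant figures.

Q̄ ≈ 532 W/m²

cos H₀ = −tan(-57.1°) tan(-0.600°) = -0.0162, H₀ = 1.5870 rad.
Bracket: H₀ sin φ sin δ + cos φ cos δ sin H₀ = 1.5870×-0.83962×-0.01047 + 0.54317×0.99995×0.99987 = 0.013951 + 0.543072 = 0.557023.
Inverse-square distance factor (a/d)² = 1.0158² = 1.031850.
Q̄ = (S₀/π) × 1.031850 × [bracket] = (2907/π) × 1.031850 × 0.557023 = 531.8 W/m².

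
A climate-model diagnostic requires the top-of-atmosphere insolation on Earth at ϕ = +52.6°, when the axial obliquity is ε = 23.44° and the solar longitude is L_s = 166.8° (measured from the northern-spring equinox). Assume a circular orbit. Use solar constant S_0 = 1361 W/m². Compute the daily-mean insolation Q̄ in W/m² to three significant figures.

Q̄ ≈ 313 W/m²

Solar declination: sin δ = sin ε · sin L_s = sin 23.44° × sin 166.8° = 0.09084, so δ = +5.212°.
cos h₀ = −tan(+52.6°) tan(+5.212°) = -0.1193, h₀ = 1.6904 rad.
Bracket: h₀ sin ϕ sin δ + cos ϕ cos δ sin h₀ = 1.6904×0.79441×0.09084 + 0.60738×0.99587×0.99286 = 0.121986 + 0.600553 = 0.722539.
Q̄ = (S_0/π) × [bracket] = (1361/π) × 0.722539 = 313.0 W/m².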